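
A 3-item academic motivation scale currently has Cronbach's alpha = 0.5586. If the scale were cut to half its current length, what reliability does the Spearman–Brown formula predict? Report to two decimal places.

predicted reliability = 0.39

Length factor m = 1/2
α' = m·α / (1 − (1−m)·α)
   = 1/2 × 0.5586 / (1 − (1 − 1/2) × 0.5586)
   = 0.2793 / 0.7207 = 0.39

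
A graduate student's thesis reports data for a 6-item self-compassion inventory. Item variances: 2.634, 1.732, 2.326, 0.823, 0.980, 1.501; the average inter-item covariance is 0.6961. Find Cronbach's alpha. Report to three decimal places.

Cronbach's alpha = 0.812

Σσᵢ² = 2.634 + 1.732 + 2.326 + 0.823 + 0.980 + 1.501 = 9.996
Sum of the 15 distinct covariances = 15 × 0.6961 = 10.4415
Var(T) = Σσᵢ² + 2·Σcov = 9.996 + 2 × 10.4415 = 30.8790
α = (6/5)·(1 − 9.996/30.8790) = 0.812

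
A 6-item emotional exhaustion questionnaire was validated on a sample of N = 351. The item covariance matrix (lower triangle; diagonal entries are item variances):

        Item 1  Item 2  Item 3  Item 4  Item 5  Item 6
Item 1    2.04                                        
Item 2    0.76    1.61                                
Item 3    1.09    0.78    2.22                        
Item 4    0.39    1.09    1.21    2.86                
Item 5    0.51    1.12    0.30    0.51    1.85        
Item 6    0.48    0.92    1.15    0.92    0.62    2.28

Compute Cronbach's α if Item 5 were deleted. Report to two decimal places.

Remaining items: Item 1, Item 2, Item 3, Item 4, Item 6 (k = 5).
sum of item variances = 2.04 + 1.61 + 2.22 + 2.86 + 2.28 = 11.01
σ²_total = 11.01 + 2 × 8.79 = 28.59
α (item deleted) = (5/4)·(1 − 11.01/28.59) = 0.77

α = 0.77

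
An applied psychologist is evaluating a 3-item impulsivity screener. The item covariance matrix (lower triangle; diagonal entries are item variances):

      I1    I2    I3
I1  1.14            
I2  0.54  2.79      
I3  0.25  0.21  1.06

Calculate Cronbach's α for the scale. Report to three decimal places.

α = 0.429

Σσᵢ² = 1.14 + 2.79 + 1.06 = 4.99
Sum of off-diagonal covariances = 1.00
σ²_T = 4.99 + 2 × 1.00 = 6.99
α = (k/(k−1))·(1 − Σσᵢ²/σ²_T) = (3/2)·(1 − 4.99/6.99) = 0.429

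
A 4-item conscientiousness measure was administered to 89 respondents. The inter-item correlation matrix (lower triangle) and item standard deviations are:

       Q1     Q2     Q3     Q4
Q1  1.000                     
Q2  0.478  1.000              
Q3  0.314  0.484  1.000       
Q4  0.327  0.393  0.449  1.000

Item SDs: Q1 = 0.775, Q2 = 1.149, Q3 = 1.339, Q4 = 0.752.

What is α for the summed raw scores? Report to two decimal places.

Σσ²ᵢ = 0.775² + 1.149² + 1.339² + 0.752² = 4.2793
Covariances σ_ij = r_ij · s_i · s_j:
  σ(Q1,Q2) = 0.478 × 0.775 × 1.149 = 0.4256
  σ(Q1,Q3) = 0.314 × 0.775 × 1.339 = 0.3258
  σ(Q1,Q4) = 0.327 × 0.775 × 0.752 = 0.1906
  σ(Q2,Q3) = 0.484 × 1.149 × 1.339 = 0.7446
  σ(Q2,Q4) = 0.393 × 1.149 × 0.752 = 0.3396
  σ(Q3,Q4) = 0.449 × 1.339 × 0.752 = 0.4521
σ²_T = Σσ²ᵢ + 2·Σσ_ij = 4.2793 + 2 × 2.4783 = 9.2359
α = (4/3)·(1 − 4.2793/9.2359) = 0.72

α = 0.72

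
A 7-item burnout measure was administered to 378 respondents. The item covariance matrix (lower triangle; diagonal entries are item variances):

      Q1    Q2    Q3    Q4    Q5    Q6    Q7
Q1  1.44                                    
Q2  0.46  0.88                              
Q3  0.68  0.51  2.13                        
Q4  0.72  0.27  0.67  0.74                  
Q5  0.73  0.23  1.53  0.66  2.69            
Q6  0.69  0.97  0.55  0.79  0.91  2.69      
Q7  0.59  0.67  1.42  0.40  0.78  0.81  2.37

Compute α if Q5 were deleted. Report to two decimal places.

α = 0.80

Remaining items: Q1, Q2, Q3, Q4, Q6, Q7 (k = 6).
Σσ²ᵢ = 1.44 + 0.88 + 2.13 + 0.74 + 2.69 + 2.37 = 10.25
σ²_T = 10.25 + 2 × 10.20 = 30.65
α (item deleted) = (6/5)·(1 − 10.25/30.65) = 0.80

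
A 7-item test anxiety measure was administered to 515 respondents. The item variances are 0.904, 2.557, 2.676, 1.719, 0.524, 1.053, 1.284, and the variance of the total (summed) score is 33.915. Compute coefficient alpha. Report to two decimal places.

coefficient alpha = 0.80

Σσᵢ² = 0.904 + 2.557 + 2.676 + 1.719 + 0.524 + 1.053 + 1.284 = 10.717
α = (k/(k−1))·(1 − Σσᵢ²/Var(T)) = (7/6)·(1 − 10.717/33.915) = 0.80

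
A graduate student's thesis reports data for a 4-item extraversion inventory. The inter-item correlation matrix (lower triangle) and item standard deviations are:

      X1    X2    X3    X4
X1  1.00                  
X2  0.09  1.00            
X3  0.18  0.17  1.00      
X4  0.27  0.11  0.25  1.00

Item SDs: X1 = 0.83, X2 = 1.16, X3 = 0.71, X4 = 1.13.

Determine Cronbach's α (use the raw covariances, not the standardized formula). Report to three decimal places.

Cronbach's α = 0.437

Σσ²ᵢ = 0.83² + 1.16² + 0.71² + 1.13² = 3.8155
Covariances σ_ij = r_ij · s_i · s_j:
  σ(X1,X2) = 0.09 × 0.83 × 1.16 = 0.0867
  σ(X1,X3) = 0.18 × 0.83 × 0.71 = 0.1061
  σ(X1,X4) = 0.27 × 0.83 × 1.13 = 0.2532
  σ(X2,X3) = 0.17 × 1.16 × 0.71 = 0.1400
  σ(X2,X4) = 0.11 × 1.16 × 1.13 = 0.1442
  σ(X3,X4) = 0.25 × 0.71 × 1.13 = 0.2006
σ²_T = Σσ²ᵢ + 2·Σσ_ij = 3.8155 + 2 × 0.9308 = 5.6771
α = (4/3)·(1 − 3.8155/5.6771) = 0.437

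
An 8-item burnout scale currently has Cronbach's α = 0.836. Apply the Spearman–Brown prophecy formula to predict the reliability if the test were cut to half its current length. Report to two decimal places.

predicted reliability = 0.72

Length factor m = 1/2
α' = m·α / (1 − (1−m)·α)
   = 1/2 × 0.836 / (1 − (1 − 1/2) × 0.836)
   = 0.4180 / 0.5820 = 0.72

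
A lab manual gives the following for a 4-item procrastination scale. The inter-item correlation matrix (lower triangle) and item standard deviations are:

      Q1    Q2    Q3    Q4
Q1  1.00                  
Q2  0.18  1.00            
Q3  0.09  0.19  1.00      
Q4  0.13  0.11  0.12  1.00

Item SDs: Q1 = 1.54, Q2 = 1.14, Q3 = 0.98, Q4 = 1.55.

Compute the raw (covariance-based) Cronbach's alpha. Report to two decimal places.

Cronbach's alpha = 0.37

Σσ²ᵢ = 1.54² + 1.14² + 0.98² + 1.55² = 7.0341
Covariances σ_ij = r_ij · s_i · s_j:
  σ(Q1,Q2) = 0.18 × 1.54 × 1.14 = 0.3160
  σ(Q1,Q3) = 0.09 × 1.54 × 0.98 = 0.1358
  σ(Q1,Q4) = 0.13 × 1.54 × 1.55 = 0.3103
  σ(Q2,Q3) = 0.19 × 1.14 × 0.98 = 0.2123
  σ(Q2,Q4) = 0.11 × 1.14 × 1.55 = 0.1944
  σ(Q3,Q4) = 0.12 × 0.98 × 1.55 = 0.1823
σ²_T = Σσ²ᵢ + 2·Σσ_ij = 7.0341 + 2 × 1.3511 = 9.7363
α = (4/3)·(1 − 7.0341/9.7363) = 0.37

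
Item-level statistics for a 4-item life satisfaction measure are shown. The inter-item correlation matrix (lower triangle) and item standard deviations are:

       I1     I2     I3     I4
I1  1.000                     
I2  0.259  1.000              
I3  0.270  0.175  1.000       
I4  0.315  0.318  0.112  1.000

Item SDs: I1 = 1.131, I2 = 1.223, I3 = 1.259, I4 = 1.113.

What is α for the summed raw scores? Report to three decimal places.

Σσ²ᵢ = 1.131² + 1.223² + 1.259² + 1.113² = 5.5987
Covariances σ_ij = r_ij · s_i · s_j:
  σ(I1,I2) = 0.259 × 1.131 × 1.223 = 0.3583
  σ(I1,I3) = 0.270 × 1.131 × 1.259 = 0.3845
  σ(I1,I4) = 0.315 × 1.131 × 1.113 = 0.3965
  σ(I2,I3) = 0.175 × 1.223 × 1.259 = 0.2695
  σ(I2,I4) = 0.318 × 1.223 × 1.113 = 0.4329
  σ(I3,I4) = 0.112 × 1.259 × 1.113 = 0.1569
σ²_T = Σσ²ᵢ + 2·Σσ_ij = 5.5987 + 2 × 1.9986 = 9.5959
α = (4/3)·(1 − 5.5987/9.5959) = 0.555

α = 0.555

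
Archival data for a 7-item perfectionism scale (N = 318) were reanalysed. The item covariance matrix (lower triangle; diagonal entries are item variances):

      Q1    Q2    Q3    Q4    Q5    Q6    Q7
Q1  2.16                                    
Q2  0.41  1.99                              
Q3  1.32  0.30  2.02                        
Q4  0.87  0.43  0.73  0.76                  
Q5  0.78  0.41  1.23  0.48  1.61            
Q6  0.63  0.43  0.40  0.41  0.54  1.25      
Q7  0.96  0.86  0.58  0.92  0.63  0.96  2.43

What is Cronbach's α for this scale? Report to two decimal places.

Cronbach's α = 0.82

sum of item variances = 2.16 + 1.99 + 2.02 + 0.76 + 1.61 + 1.25 + 2.43 = 12.22
Σ_{i<j} σ_ij = 14.28
σ²_T = 12.22 + 2 × 14.28 = 40.78
α = (k/(k−1))·(1 − sum of item variances/σ²_T) = (7/6)·(1 − 12.22/40.78) = 0.82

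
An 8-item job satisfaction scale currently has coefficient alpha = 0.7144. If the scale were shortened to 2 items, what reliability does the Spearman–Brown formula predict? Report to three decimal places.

predicted reliability = 0.385

Length factor m = 2/8 = 0.2500
α' = m·α / (1 − (1−m)·α)
   = 2/8 × 0.7144 / (1 − (1 − 2/8) × 0.7144)
   = 0.1786 / 0.4642 = 0.385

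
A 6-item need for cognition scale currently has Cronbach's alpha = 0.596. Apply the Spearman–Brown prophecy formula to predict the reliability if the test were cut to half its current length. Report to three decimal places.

Length factor m = 1/2
α' = m·α / (1 − (1−m)·α)
   = 1/2 × 0.596 / (1 − (1 − 1/2) × 0.596)
   = 0.2980 / 0.7020 = 0.425

predicted reliability = 0.425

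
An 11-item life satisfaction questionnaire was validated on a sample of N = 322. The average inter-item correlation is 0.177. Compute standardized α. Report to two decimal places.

Standardized α = k·r̄ / (1 + (k−1)·r̄) = 11 × 0.177 / (1 + 10 × 0.177)
  = 1.9470 / 2.7700 = 0.70

α = 0.70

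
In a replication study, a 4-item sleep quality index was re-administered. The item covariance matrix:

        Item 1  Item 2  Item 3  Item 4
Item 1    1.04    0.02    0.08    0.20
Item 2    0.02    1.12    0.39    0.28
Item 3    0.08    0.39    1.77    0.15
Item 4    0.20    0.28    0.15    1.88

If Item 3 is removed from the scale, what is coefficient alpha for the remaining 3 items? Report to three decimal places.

α = 0.298

Remaining items: Item 1, Item 2, Item 4 (k = 3).
Σσᵢ² = 1.04 + 1.12 + 1.88 = 4.04
σ²_T = 4.04 + 2 × 0.50 = 5.04
α (item deleted) = (3/2)·(1 − 4.04/5.04) = 0.298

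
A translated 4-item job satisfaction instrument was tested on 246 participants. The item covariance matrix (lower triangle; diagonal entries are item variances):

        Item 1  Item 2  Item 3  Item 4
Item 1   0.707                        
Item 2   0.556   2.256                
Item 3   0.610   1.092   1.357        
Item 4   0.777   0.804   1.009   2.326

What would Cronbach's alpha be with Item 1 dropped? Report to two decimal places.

Remaining items: Item 2, Item 3, Item 4 (k = 3).
ΣVar(i) = 2.256 + 1.357 + 2.326 = 5.939
σ²_total = 5.939 + 2 × 2.905 = 11.749
α (item deleted) = (3/2)·(1 − 5.939/11.749) = 0.74

α = 0.74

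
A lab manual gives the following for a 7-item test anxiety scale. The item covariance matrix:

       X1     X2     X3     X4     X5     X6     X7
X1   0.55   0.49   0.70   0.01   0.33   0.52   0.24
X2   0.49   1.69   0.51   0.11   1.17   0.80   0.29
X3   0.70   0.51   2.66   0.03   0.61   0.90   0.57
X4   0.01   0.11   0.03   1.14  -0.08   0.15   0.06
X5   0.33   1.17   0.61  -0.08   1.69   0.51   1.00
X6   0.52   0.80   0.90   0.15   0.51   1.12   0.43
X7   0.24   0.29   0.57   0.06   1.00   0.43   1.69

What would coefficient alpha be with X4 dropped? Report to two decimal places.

coefficient alpha = 0.79

Remaining items: X1, X2, X3, X5, X6, X7 (k = 6).
Σσᵢ² = 0.55 + 1.69 + 2.66 + 1.69 + 1.12 + 1.69 = 9.40
Var(T) = 9.40 + 2 × 9.07 = 27.54
α (item deleted) = (6/5)·(1 − 9.40/27.54) = 0.79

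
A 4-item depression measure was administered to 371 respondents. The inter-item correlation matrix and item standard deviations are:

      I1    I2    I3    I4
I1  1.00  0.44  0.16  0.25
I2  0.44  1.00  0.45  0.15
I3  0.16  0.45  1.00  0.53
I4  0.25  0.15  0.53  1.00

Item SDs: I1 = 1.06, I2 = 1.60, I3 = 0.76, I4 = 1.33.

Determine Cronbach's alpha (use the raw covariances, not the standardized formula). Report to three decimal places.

Σσ²ᵢ = 1.06² + 1.60² + 0.76² + 1.33² = 6.0301
Covariances σ_ij = r_ij · s_i · s_j:
  σ(I1,I2) = 0.44 × 1.06 × 1.60 = 0.7462
  σ(I1,I3) = 0.16 × 1.06 × 0.76 = 0.1289
  σ(I1,I4) = 0.25 × 1.06 × 1.33 = 0.3525
  σ(I2,I3) = 0.45 × 1.60 × 0.76 = 0.5472
  σ(I2,I4) = 0.15 × 1.60 × 1.33 = 0.3192
  σ(I3,I4) = 0.53 × 0.76 × 1.33 = 0.5357
σ²_T = Σσ²ᵢ + 2·Σσ_ij = 6.0301 + 2 × 2.6297 = 11.2895
α = (4/3)·(1 − 6.0301/11.2895) = 0.621

α = 0.621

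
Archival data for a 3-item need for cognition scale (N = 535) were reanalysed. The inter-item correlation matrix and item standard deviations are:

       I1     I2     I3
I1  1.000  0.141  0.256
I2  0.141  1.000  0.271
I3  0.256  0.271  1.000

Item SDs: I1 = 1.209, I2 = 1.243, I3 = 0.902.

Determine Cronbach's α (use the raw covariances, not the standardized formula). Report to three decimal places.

Σσ²ᵢ = 1.209² + 1.243² + 0.902² = 3.8203
Covariances σ_ij = r_ij · s_i · s_j:
  σ(I1,I2) = 0.141 × 1.209 × 1.243 = 0.2119
  σ(I1,I3) = 0.256 × 1.209 × 0.902 = 0.2792
  σ(I2,I3) = 0.271 × 1.243 × 0.902 = 0.3038
σ²_T = Σσ²ᵢ + 2·Σσ_ij = 3.8203 + 2 × 0.7949 = 5.4101
α = (3/2)·(1 − 3.8203/5.4101) = 0.441

Cronbach's α = 0.441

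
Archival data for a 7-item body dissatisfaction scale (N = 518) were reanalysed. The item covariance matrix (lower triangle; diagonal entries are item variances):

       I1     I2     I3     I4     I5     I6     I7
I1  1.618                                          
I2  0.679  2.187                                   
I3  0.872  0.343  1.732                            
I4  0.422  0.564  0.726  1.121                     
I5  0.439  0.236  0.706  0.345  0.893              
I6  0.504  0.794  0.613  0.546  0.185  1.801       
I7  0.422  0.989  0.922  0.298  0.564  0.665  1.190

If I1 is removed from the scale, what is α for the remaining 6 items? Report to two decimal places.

Remaining items: I2, I3, I4, I5, I6, I7 (k = 6).
Σσ²ᵢ = 2.187 + 1.732 + 1.121 + 0.893 + 1.801 + 1.190 = 8.924
σ²_T = 8.924 + 2 × 8.496 = 25.916
α (item deleted) = (6/5)·(1 − 8.924/25.916) = 0.79

α = 0.79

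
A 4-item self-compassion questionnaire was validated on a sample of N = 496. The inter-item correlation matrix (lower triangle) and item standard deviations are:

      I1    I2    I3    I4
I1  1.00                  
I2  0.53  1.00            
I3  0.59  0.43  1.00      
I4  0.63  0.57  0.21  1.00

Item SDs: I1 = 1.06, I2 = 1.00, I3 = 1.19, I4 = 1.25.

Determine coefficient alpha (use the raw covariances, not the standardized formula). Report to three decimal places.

coefficient alpha = 0.787

Σσ²ᵢ = 1.06² + 1.00² + 1.19² + 1.25² = 5.1022
Covariances σ_ij = r_ij · s_i · s_j:
  σ(I1,I2) = 0.53 × 1.06 × 1.00 = 0.5618
  σ(I1,I3) = 0.59 × 1.06 × 1.19 = 0.7442
  σ(I1,I4) = 0.63 × 1.06 × 1.25 = 0.8348
  σ(I2,I3) = 0.43 × 1.00 × 1.19 = 0.5117
  σ(I2,I4) = 0.57 × 1.00 × 1.25 = 0.7125
  σ(I3,I4) = 0.21 × 1.19 × 1.25 = 0.3124
σ²_T = Σσ²ᵢ + 2·Σσ_ij = 5.1022 + 2 × 3.6774 = 12.4570
α = (4/3)·(1 − 5.1022/12.4570) = 0.787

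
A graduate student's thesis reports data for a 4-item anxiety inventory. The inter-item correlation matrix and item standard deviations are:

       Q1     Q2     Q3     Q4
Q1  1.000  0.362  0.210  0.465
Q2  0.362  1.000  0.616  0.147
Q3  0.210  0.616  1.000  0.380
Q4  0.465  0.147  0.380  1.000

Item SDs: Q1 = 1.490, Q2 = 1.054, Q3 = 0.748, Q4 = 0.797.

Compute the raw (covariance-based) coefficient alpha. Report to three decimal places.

Σσ²ᵢ = 1.490² + 1.054² + 0.748² + 0.797² = 4.5257
Covariances σ_ij = r_ij · s_i · s_j:
  σ(Q1,Q2) = 0.362 × 1.490 × 1.054 = 0.5685
  σ(Q1,Q3) = 0.210 × 1.490 × 0.748 = 0.2340
  σ(Q1,Q4) = 0.465 × 1.490 × 0.797 = 0.5522
  σ(Q2,Q3) = 0.616 × 1.054 × 0.748 = 0.4856
  σ(Q2,Q4) = 0.147 × 1.054 × 0.797 = 0.1235
  σ(Q3,Q4) = 0.380 × 0.748 × 0.797 = 0.2265
σ²_T = Σσ²ᵢ + 2·Σσ_ij = 4.5257 + 2 × 2.1903 = 8.9063
α = (4/3)·(1 − 4.5257/8.9063) = 0.656

α = 0.656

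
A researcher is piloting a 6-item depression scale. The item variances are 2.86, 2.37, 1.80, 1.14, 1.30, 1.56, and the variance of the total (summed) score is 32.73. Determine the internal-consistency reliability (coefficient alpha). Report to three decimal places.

α = 0.796

ΣVar(i) = 2.86 + 2.37 + 1.80 + 1.14 + 1.30 + 1.56 = 11.03
α = (k/(k−1))·(1 − ΣVar(i)/Var(T)) = (6/5)·(1 − 11.03/32.73) = 0.796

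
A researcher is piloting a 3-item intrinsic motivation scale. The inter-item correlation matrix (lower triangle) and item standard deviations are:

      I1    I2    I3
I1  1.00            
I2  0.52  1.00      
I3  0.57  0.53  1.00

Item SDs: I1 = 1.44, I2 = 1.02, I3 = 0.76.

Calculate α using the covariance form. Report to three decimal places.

Σσ²ᵢ = 1.44² + 1.02² + 0.76² = 3.6916
Covariances σ_ij = r_ij · s_i · s_j:
  σ(I1,I2) = 0.52 × 1.44 × 1.02 = 0.7638
  σ(I1,I3) = 0.57 × 1.44 × 0.76 = 0.6238
  σ(I2,I3) = 0.53 × 1.02 × 0.76 = 0.4109
σ²_T = Σσ²ᵢ + 2·Σσ_ij = 3.6916 + 2 × 1.7985 = 7.2886
α = (3/2)·(1 − 3.6916/7.2886) = 0.740

α = 0.740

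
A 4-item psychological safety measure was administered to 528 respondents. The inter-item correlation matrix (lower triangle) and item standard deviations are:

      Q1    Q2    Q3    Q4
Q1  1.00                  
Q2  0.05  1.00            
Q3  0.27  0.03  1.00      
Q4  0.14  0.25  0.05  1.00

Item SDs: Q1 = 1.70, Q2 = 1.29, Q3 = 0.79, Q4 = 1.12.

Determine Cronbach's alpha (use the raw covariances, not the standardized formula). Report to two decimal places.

Σσ²ᵢ = 1.70² + 1.29² + 0.79² + 1.12² = 6.4326
Covariances σ_ij = r_ij · s_i · s_j:
  σ(Q1,Q2) = 0.05 × 1.70 × 1.29 = 0.1097
  σ(Q1,Q3) = 0.27 × 1.70 × 0.79 = 0.3626
  σ(Q1,Q4) = 0.14 × 1.70 × 1.12 = 0.2666
  σ(Q2,Q3) = 0.03 × 1.29 × 0.79 = 0.0306
  σ(Q2,Q4) = 0.25 × 1.29 × 1.12 = 0.3612
  σ(Q3,Q4) = 0.05 × 0.79 × 1.12 = 0.0442
σ²_T = Σσ²ᵢ + 2·Σσ_ij = 6.4326 + 2 × 1.1749 = 8.7824
α = (4/3)·(1 − 6.4326/8.7824) = 0.36

Cronbach's alpha = 0.36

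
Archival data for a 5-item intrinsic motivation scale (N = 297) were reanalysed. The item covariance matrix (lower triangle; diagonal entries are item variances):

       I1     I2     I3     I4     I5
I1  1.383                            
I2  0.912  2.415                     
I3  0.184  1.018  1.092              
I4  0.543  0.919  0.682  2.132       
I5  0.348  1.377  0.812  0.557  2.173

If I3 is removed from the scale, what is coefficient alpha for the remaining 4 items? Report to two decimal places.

α = 0.71

Remaining items: I1, I2, I4, I5 (k = 4).
Σσ²ᵢ = 1.383 + 2.415 + 2.132 + 2.173 = 8.103
σ²_total = 8.103 + 2 × 4.656 = 17.415
α (item deleted) = (4/3)·(1 − 8.103/17.415) = 0.71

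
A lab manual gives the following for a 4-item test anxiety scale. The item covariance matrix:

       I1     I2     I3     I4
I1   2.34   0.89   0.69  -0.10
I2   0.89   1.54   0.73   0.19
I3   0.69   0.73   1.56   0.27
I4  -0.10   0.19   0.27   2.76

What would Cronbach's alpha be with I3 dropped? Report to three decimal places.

Remaining items: I1, I2, I4 (k = 3).
Σσᵢ² = 2.34 + 1.54 + 2.76 = 6.64
total variance = 6.64 + 2 × 0.98 = 8.60
α (item deleted) = (3/2)·(1 − 6.64/8.60) = 0.342

α = 0.342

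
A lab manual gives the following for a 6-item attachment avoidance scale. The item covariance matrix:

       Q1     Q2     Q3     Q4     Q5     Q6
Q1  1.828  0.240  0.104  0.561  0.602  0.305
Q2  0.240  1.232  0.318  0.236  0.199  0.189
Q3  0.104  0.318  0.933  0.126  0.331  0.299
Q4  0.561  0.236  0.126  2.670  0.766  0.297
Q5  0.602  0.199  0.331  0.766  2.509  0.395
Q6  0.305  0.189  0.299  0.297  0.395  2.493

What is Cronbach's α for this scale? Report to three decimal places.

Cronbach's α = 0.552

sum of item variances = 1.828 + 1.232 + 0.933 + 2.670 + 2.509 + 2.493 = 11.665
Sum of the distinct covariances = 4.968
Var(T) = 11.665 + 2 × 4.968 = 21.601
α = (k/(k−1))·(1 − sum of item variances/Var(T)) = (6/5)·(1 − 11.665/21.601) = 0.552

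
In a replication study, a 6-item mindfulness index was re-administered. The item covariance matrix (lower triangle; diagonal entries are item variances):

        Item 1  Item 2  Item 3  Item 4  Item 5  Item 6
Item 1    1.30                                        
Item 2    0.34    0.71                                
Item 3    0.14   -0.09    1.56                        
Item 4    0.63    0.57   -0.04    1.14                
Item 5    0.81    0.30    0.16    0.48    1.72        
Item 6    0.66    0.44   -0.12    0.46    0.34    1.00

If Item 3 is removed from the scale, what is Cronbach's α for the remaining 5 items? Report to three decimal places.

Remaining items: Item 1, Item 2, Item 4, Item 5, Item 6 (k = 5).
Σσ²ᵢ = 1.30 + 0.71 + 1.14 + 1.72 + 1.00 = 5.87
σ²_total = 5.87 + 2 × 5.03 = 15.93
α (item deleted) = (5/4)·(1 − 5.87/15.93) = 0.789

α = 0.789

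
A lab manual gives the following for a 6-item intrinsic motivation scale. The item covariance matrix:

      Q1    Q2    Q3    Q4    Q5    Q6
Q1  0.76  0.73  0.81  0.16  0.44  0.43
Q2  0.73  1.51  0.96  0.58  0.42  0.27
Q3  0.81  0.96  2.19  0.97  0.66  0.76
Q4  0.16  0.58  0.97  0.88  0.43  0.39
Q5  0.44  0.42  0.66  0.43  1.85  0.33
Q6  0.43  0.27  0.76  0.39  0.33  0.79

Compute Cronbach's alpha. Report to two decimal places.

α = 0.81

sum of item variances = 0.76 + 1.51 + 2.19 + 0.88 + 1.85 + 0.79 = 7.98
Sum of the distinct covariances = 8.34
total variance = 7.98 + 2 × 8.34 = 24.66
α = (k/(k−1))·(1 − sum of item variances/total variance) = (6/5)·(1 − 7.98/24.66) = 0.81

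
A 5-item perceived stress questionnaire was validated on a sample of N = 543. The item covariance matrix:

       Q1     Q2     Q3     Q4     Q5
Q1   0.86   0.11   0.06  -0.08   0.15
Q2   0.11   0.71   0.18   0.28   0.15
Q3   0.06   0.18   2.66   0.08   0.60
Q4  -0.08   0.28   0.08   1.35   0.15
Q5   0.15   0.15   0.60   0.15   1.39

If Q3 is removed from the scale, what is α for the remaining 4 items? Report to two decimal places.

Remaining items: Q1, Q2, Q4, Q5 (k = 4).
Σσ²ᵢ = 0.86 + 0.71 + 1.35 + 1.39 = 4.31
total variance = 4.31 + 2 × 0.76 = 5.83
α (item deleted) = (4/3)·(1 − 4.31/5.83) = 0.35

α = 0.35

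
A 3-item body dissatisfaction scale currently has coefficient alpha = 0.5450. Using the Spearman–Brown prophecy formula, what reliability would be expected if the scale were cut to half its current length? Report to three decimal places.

Length factor m = 1/2
α' = m·α / (1 − (1−m)·α)
   = 1/2 × 0.5450 / (1 − (1 − 1/2) × 0.5450)
   = 0.2725 / 0.7275 = 0.375

predicted reliability = 0.375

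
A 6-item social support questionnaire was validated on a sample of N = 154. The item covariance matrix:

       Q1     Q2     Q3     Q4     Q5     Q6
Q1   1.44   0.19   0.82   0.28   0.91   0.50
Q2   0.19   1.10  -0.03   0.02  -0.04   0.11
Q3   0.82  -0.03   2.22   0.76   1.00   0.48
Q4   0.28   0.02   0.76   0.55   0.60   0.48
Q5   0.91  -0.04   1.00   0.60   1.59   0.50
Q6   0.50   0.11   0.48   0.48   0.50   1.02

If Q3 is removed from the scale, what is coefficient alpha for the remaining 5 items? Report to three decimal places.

α = 0.693

Remaining items: Q1, Q2, Q4, Q5, Q6 (k = 5).
sum of item variances = 1.44 + 1.10 + 0.55 + 1.59 + 1.02 = 5.70
Var(T) = 5.70 + 2 × 3.55 = 12.80
α (item deleted) = (5/4)·(1 − 5.70/12.80) = 0.693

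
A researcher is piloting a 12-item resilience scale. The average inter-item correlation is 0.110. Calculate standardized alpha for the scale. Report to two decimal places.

Standardized α = k·r̄ / (1 + (k−1)·r̄) = 12 × 0.110 / (1 + 11 × 0.110)
  = 1.3200 / 2.2100 = 0.60

standardized alpha = 0.60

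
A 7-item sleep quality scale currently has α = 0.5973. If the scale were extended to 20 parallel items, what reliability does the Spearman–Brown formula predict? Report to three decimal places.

predicted reliability = 0.809

Length factor m = 20/7 = 2.8571
α' = m·α / (1 + (m−1)·α)
   = 20/7 × 0.5973 / (1 + (20/7 − 1) × 0.5973)
   = 1.7066 / 2.1093 = 0.809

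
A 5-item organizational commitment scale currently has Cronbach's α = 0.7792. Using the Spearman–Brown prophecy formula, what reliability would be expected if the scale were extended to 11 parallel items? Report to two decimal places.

Length factor m = 11/5 = 2.2000
α' = m·α / (1 + (m−1)·α)
   = 11/5 × 0.7792 / (1 + (11/5 − 1) × 0.7792)
   = 1.7142 / 1.9350 = 0.89

predicted reliability = 0.89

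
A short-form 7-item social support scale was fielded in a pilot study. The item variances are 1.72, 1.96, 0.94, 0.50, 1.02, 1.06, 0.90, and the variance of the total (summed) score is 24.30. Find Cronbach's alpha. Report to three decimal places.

ΣVar(i) = 1.72 + 1.96 + 0.94 + 0.50 + 1.02 + 1.06 + 0.90 = 8.10
α = (k/(k−1))·(1 − ΣVar(i)/σ²_T) = (7/6)·(1 − 8.10/24.30) = 0.778

α = 0.778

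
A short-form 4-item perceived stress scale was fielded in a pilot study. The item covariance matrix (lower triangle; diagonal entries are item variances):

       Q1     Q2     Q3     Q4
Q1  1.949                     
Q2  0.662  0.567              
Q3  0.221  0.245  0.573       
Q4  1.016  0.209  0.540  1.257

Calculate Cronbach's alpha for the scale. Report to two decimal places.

Σσᵢ² = 1.949 + 0.567 + 0.573 + 1.257 = 4.346
Sum of the distinct covariances = 2.893
Var(T) = 4.346 + 2 × 2.893 = 10.132
α = (k/(k−1))·(1 − Σσᵢ²/Var(T)) = (4/3)·(1 − 4.346/10.132) = 0.76

α = 0.76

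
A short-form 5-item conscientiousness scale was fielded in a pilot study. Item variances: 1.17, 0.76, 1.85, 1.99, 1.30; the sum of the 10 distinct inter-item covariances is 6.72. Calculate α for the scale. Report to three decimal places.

Σσ²ᵢ = 1.17 + 0.76 + 1.85 + 1.99 + 1.30 = 7.07
Sum of distinct covariances = 6.72
Var(T) = Σσ²ᵢ + 2·Σcov = 7.07 + 2 × 6.72 = 20.51
α = (5/4)·(1 − 7.07/20.51) = 0.819

α = 0.819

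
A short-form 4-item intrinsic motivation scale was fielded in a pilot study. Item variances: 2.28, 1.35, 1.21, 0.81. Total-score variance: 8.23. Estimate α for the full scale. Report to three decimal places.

Σσ²ᵢ = 2.28 + 1.35 + 1.21 + 0.81 = 5.65
α = (k/(k−1))·(1 − Σσ²ᵢ/σ²_T) = (4/3)·(1 − 5.65/8.23) = 0.418

α = 0.418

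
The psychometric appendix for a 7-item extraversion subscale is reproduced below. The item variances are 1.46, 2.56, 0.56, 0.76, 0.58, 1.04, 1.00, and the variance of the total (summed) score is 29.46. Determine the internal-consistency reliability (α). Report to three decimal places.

Σσ²ᵢ = 1.46 + 2.56 + 0.56 + 0.76 + 0.58 + 1.04 + 1.00 = 7.96
α = (k/(k−1))·(1 − Σσ²ᵢ/σ²_T) = (7/6)·(1 − 7.96/29.46) = 0.851

α = 0.851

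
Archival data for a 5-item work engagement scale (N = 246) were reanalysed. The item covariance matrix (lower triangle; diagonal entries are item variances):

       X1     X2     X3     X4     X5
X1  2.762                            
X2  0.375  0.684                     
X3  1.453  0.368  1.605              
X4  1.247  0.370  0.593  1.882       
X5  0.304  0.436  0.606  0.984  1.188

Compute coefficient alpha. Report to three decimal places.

coefficient alpha = 0.780

sum of item variances = 2.762 + 0.684 + 1.605 + 1.882 + 1.188 = 8.121
Σ_{i<j} σ_ij = 6.736
Var(T) = 8.121 + 2 × 6.736 = 21.593
α = (k/(k−1))·(1 − sum of item variances/Var(T)) = (5/4)·(1 − 8.121/21.593) = 0.780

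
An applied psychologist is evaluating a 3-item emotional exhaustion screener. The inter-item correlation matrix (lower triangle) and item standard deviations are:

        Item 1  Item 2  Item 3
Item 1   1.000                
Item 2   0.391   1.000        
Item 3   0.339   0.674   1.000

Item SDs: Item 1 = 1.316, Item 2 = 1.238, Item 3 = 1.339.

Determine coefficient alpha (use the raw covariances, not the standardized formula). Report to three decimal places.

Σσ²ᵢ = 1.316² + 1.238² + 1.339² = 5.0574
Covariances σ_ij = r_ij · s_i · s_j:
  σ(Item 1,Item 2) = 0.391 × 1.316 × 1.238 = 0.6370
  σ(Item 1,Item 3) = 0.339 × 1.316 × 1.339 = 0.5974
  σ(Item 2,Item 3) = 0.674 × 1.238 × 1.339 = 1.1173
σ²_T = Σσ²ᵢ + 2·Σσ_ij = 5.0574 + 2 × 2.3517 = 9.7608
α = (3/2)·(1 − 5.0574/9.7608) = 0.723

coefficient alpha = 0.723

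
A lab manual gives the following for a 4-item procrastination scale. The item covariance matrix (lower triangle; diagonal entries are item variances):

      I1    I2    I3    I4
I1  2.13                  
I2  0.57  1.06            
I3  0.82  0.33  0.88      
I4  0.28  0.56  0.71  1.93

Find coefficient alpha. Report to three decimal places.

α = 0.695

Σσ²ᵢ = 2.13 + 1.06 + 0.88 + 1.93 = 6.00
Σ_{i<j} σ_ij = 3.27
total variance = 6.00 + 2 × 3.27 = 12.54
α = (k/(k−1))·(1 − Σσ²ᵢ/total variance) = (4/3)·(1 − 6.00/12.54) = 0.695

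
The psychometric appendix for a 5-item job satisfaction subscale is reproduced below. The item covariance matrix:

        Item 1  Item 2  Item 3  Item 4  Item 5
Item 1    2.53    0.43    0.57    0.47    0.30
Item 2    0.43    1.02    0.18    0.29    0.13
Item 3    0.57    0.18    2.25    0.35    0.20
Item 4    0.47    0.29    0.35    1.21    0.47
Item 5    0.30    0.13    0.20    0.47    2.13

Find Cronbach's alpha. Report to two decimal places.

sum of item variances = 2.53 + 1.02 + 2.25 + 1.21 + 2.13 = 9.14
Sum of off-diagonal covariances = 3.39
total variance = 9.14 + 2 × 3.39 = 15.92
α = (k/(k−1))·(1 − sum of item variances/total variance) = (5/4)·(1 − 9.14/15.92) = 0.53

Cronbach's alpha = 0.53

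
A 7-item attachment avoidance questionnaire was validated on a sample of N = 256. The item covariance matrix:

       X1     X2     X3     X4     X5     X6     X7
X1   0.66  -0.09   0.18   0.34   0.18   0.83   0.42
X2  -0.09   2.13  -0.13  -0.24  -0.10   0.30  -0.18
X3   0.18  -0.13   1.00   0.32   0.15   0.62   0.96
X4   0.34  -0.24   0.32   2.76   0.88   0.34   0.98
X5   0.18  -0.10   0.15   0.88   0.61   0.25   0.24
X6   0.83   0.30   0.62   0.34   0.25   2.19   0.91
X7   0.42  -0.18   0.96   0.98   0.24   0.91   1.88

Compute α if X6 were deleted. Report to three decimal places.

Remaining items: X1, X2, X3, X4, X5, X7 (k = 6).
Σσᵢ² = 0.66 + 2.13 + 1.00 + 2.76 + 0.61 + 1.88 = 9.04
σ²_T = 9.04 + 2 × 3.91 = 16.86
α (item deleted) = (6/5)·(1 − 9.04/16.86) = 0.557

α = 0.557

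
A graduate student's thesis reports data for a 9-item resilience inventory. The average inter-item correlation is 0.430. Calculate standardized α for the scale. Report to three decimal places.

standardized α = 0.872

Standardized α = k·r̄ / (1 + (k−1)·r̄) = 9 × 0.430 / (1 + 8 × 0.430)
  = 3.8700 / 4.4400 = 0.872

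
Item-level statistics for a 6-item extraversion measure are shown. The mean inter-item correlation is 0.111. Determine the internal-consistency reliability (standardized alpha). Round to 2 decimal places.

α = 0.43

Standardized α = k·r̄ / (1 + (k−1)·r̄) = 6 × 0.111 / (1 + 5 × 0.111)
  = 0.6660 / 1.5550 = 0.43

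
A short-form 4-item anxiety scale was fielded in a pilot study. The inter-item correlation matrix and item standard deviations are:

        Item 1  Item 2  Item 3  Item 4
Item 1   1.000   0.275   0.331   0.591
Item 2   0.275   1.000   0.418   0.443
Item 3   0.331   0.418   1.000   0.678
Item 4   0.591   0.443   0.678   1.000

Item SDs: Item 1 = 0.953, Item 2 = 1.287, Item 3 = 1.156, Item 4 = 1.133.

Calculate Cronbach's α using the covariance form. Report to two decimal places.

Σσ²ᵢ = 0.953² + 1.287² + 1.156² + 1.133² = 5.1846
Covariances σ_ij = r_ij · s_i · s_j:
  σ(Item 1,Item 2) = 0.275 × 0.953 × 1.287 = 0.3373
  σ(Item 1,Item 3) = 0.331 × 0.953 × 1.156 = 0.3647
  σ(Item 1,Item 4) = 0.591 × 0.953 × 1.133 = 0.6381
  σ(Item 2,Item 3) = 0.418 × 1.287 × 1.156 = 0.6219
  σ(Item 2,Item 4) = 0.443 × 1.287 × 1.133 = 0.6460
  σ(Item 3,Item 4) = 0.678 × 1.156 × 1.133 = 0.8880
σ²_T = Σσ²ᵢ + 2·Σσ_ij = 5.1846 + 2 × 3.4960 = 12.1766
α = (4/3)·(1 − 5.1846/12.1766) = 0.77

Cronbach's α = 0.77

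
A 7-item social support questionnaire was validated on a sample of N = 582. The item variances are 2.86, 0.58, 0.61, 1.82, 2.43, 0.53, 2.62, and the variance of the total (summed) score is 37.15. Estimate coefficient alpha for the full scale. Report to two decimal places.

Σσ²ᵢ = 2.86 + 0.58 + 0.61 + 1.82 + 2.43 + 0.53 + 2.62 = 11.45
α = (k/(k−1))·(1 − Σσ²ᵢ/σ²_T) = (7/6)·(1 − 11.45/37.15) = 0.81

α = 0.81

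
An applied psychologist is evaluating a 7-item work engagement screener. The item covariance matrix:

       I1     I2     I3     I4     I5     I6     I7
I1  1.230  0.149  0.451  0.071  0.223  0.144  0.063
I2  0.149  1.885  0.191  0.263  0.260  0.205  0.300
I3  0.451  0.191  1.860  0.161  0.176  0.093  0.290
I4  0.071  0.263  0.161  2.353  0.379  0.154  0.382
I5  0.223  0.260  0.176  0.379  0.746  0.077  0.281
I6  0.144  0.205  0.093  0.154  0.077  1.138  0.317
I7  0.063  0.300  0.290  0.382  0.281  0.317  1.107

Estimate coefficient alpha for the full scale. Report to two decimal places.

Σσ²ᵢ = 1.230 + 1.885 + 1.860 + 2.353 + 0.746 + 1.138 + 1.107 = 10.319
Sum of the distinct covariances = 4.630
σ²_T = 10.319 + 2 × 4.630 = 19.579
α = (k/(k−1))·(1 − Σσ²ᵢ/σ²_T) = (7/6)·(1 − 10.319/19.579) = 0.55

α = 0.55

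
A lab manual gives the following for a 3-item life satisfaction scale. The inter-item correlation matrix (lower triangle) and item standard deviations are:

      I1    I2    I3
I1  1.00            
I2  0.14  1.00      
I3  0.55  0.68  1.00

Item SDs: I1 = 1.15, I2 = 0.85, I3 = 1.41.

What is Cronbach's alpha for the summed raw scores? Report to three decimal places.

Σσ²ᵢ = 1.15² + 0.85² + 1.41² = 4.0331
Covariances σ_ij = r_ij · s_i · s_j:
  σ(I1,I2) = 0.14 × 1.15 × 0.85 = 0.1368
  σ(I1,I3) = 0.55 × 1.15 × 1.41 = 0.8918
  σ(I2,I3) = 0.68 × 0.85 × 1.41 = 0.8150
σ²_T = Σσ²ᵢ + 2·Σσ_ij = 4.0331 + 2 × 1.8436 = 7.7203
α = (3/2)·(1 − 4.0331/7.7203) = 0.716

α = 0.716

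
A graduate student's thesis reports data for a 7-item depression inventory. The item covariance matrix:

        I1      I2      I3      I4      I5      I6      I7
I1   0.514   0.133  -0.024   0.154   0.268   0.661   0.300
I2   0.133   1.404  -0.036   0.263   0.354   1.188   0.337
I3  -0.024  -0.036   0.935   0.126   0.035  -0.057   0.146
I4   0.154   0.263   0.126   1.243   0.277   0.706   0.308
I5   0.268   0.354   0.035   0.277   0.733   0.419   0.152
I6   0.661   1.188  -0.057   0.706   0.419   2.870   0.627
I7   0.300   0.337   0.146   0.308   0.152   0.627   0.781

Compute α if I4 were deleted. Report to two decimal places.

α = 0.67

Remaining items: I1, I2, I3, I5, I6, I7 (k = 6).
Σσ²ᵢ = 0.514 + 1.404 + 0.935 + 0.733 + 2.870 + 0.781 = 7.237
σ²_T = 7.237 + 2 × 4.503 = 16.243
α (item deleted) = (6/5)·(1 − 7.237/16.243) = 0.67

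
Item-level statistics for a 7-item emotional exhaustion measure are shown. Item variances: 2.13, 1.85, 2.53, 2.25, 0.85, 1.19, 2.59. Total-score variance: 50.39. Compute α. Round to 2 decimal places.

α = 0.86

Σσᵢ² = 2.13 + 1.85 + 2.53 + 2.25 + 0.85 + 1.19 + 2.59 = 13.39
α = (k/(k−1))·(1 − Σσᵢ²/σ²_total) = (7/6)·(1 − 13.39/50.39) = 0.86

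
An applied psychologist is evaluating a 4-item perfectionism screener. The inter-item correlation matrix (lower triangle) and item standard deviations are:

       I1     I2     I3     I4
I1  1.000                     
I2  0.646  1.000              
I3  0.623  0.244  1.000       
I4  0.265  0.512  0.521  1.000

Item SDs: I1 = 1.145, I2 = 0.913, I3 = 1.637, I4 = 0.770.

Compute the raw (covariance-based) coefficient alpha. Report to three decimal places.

Σσ²ᵢ = 1.145² + 0.913² + 1.637² + 0.770² = 5.4173
Covariances σ_ij = r_ij · s_i · s_j:
  σ(I1,I2) = 0.646 × 1.145 × 0.913 = 0.6753
  σ(I1,I3) = 0.623 × 1.145 × 1.637 = 1.1677
  σ(I1,I4) = 0.265 × 1.145 × 0.770 = 0.2336
  σ(I2,I3) = 0.244 × 0.913 × 1.637 = 0.3647
  σ(I2,I4) = 0.512 × 0.913 × 0.770 = 0.3599
  σ(I3,I4) = 0.521 × 1.637 × 0.770 = 0.6567
σ²_T = Σσ²ᵢ + 2·Σσ_ij = 5.4173 + 2 × 3.4579 = 12.3331
α = (4/3)·(1 − 5.4173/12.3331) = 0.748

α = 0.748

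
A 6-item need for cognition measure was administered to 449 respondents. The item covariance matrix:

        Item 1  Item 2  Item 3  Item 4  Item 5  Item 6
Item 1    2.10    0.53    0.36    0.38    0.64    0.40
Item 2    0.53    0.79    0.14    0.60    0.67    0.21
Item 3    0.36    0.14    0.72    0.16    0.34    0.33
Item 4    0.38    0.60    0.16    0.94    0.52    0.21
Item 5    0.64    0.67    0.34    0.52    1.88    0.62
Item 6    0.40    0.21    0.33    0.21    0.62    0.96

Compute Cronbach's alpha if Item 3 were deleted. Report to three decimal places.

Remaining items: Item 1, Item 2, Item 4, Item 5, Item 6 (k = 5).
ΣVar(i) = 2.10 + 0.79 + 0.94 + 1.88 + 0.96 = 6.67
Var(T) = 6.67 + 2 × 4.78 = 16.23
α (item deleted) = (5/4)·(1 − 6.67/16.23) = 0.736

Cronbach's alpha = 0.736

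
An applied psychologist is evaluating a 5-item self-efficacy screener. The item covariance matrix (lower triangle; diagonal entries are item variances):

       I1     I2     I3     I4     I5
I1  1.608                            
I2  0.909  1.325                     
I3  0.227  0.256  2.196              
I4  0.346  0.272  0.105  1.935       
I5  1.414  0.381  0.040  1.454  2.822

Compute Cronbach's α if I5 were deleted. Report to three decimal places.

α = 0.499

Remaining items: I1, I2, I3, I4 (k = 4).
sum of item variances = 1.608 + 1.325 + 2.196 + 1.935 = 7.064
σ²_total = 7.064 + 2 × 2.115 = 11.294
α (item deleted) = (4/3)·(1 − 7.064/11.294) = 0.499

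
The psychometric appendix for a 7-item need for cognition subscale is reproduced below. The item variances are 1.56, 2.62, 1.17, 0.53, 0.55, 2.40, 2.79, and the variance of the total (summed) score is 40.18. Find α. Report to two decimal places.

α = 0.83

Σσ²ᵢ = 1.56 + 2.62 + 1.17 + 0.53 + 0.55 + 2.40 + 2.79 = 11.62
α = (k/(k−1))·(1 − Σσ²ᵢ/total variance) = (7/6)·(1 − 11.62/40.18) = 0.83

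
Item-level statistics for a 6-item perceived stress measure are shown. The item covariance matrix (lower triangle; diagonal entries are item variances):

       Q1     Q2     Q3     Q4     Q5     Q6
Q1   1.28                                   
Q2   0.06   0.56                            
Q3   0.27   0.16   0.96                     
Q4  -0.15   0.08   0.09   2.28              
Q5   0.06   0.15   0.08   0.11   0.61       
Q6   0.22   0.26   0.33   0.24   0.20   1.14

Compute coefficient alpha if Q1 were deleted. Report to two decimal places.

Remaining items: Q2, Q3, Q4, Q5, Q6 (k = 5).
Σσ²ᵢ = 0.56 + 0.96 + 2.28 + 0.61 + 1.14 = 5.55
Var(T) = 5.55 + 2 × 1.70 = 8.95
α (item deleted) = (5/4)·(1 − 5.55/8.95) = 0.47

α = 0.47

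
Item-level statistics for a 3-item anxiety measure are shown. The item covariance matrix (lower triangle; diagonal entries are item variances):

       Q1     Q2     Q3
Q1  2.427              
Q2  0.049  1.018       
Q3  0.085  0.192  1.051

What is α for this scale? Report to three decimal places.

sum of item variances = 2.427 + 1.018 + 1.051 = 4.496
Sum of the distinct covariances = 0.326
σ²_total = 4.496 + 2 × 0.326 = 5.148
α = (k/(k−1))·(1 − sum of item variances/σ²_total) = (3/2)·(1 − 4.496/5.148) = 0.190

α = 0.190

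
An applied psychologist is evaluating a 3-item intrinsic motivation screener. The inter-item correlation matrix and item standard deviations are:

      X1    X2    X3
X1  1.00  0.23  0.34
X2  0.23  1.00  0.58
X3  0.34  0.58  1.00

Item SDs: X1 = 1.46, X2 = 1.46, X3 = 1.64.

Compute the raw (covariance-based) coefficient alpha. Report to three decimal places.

coefficient alpha = 0.655

Σσ²ᵢ = 1.46² + 1.46² + 1.64² = 6.9528
Covariances σ_ij = r_ij · s_i · s_j:
  σ(X1,X2) = 0.23 × 1.46 × 1.46 = 0.4903
  σ(X1,X3) = 0.34 × 1.46 × 1.64 = 0.8141
  σ(X2,X3) = 0.58 × 1.46 × 1.64 = 1.3888
σ²_T = Σσ²ᵢ + 2·Σσ_ij = 6.9528 + 2 × 2.6932 = 12.3392
α = (3/2)·(1 − 6.9528/12.3392) = 0.655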